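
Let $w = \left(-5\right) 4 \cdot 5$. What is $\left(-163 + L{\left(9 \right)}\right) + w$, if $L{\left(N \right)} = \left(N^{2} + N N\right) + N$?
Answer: $-92$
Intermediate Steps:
$w = -100$ ($w = \left(-20\right) 5 = -100$)
$L{\left(N \right)} = N + 2 N^{2}$ ($L{\left(N \right)} = \left(N^{2} + N^{2}\right) + N = 2 N^{2} + N = N + 2 N^{2}$)
$\left(-163 + L{\left(9 \right)}\right) + w = \left(-163 + 9 \left(1 + 2 \cdot 9\right)\right) - 100 = \left(-163 + 9 \left(1 + 18\right)\right) - 100 = \left(-163 + 9 \cdot 19\right) - 100 = \left(-163 + 171\right) - 100 = 8 - 100 = -92$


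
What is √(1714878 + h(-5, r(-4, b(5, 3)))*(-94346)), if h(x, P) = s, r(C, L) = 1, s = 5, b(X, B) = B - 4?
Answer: 2*√310787 ≈ 1115.0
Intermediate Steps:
b(X, B) = -4 + B
h(x, P) = 5
√(1714878 + h(-5, r(-4, b(5, 3)))*(-94346)) = √(1714878 + 5*(-94346)) = √(1714878 - 471730) = √1243148 = 2*√310787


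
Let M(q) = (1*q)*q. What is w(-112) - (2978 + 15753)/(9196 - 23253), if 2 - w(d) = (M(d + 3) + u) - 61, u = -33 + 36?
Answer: -166149066/14057 ≈ -11820.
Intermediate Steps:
M(q) = q² (M(q) = q*q = q²)
u = 3
w(d) = 60 - (3 + d)² (w(d) = 2 - (((d + 3)² + 3) - 61) = 2 - (((3 + d)² + 3) - 61) = 2 - ((3 + (3 + d)²) - 61) = 2 - (-58 + (3 + d)²) = 2 + (58 - (3 + d)²) = 60 - (3 + d)²)
w(-112) - (2978 + 15753)/(9196 - 23253) = (60 - (3 - 112)²) - (2978 + 15753)/(9196 - 23253) = (60 - 1*(-109)²) - 18731/(-14057) = (60 - 1*11881) - 18731*(-1)/14057 = (60 - 11881) - 1*(-18731/14057) = -11821 + 18731/14057 = -166149066/14057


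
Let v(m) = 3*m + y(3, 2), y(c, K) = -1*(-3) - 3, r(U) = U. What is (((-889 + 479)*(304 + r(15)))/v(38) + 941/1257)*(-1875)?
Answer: 17114141250/7961 ≈ 2.1497e+6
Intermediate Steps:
y(c, K) = 0 (y(c, K) = 3 - 3 = 0)
v(m) = 3*m (v(m) = 3*m + 0 = 3*m)
(((-889 + 479)*(304 + r(15)))/v(38) + 941/1257)*(-1875) = (((-889 + 479)*(304 + 15))/((3*38)) + 941/1257)*(-1875) = (-410*319/114 + 941*(1/1257))*(-1875) = (-130790*1/114 + 941/1257)*(-1875) = (-65395/57 + 941/1257)*(-1875) = -9127542/7961*(-1875) = 17114141250/7961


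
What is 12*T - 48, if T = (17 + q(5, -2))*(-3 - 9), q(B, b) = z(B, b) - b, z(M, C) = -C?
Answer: -3072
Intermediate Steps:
q(B, b) = -2*b (q(B, b) = -b - b = -2*b)
T = -252 (T = (17 - 2*(-2))*(-3 - 9) = (17 + 4)*(-12) = 21*(-12) = -252)
12*T - 48 = 12*(-252) - 48 = -3024 - 48 = -3072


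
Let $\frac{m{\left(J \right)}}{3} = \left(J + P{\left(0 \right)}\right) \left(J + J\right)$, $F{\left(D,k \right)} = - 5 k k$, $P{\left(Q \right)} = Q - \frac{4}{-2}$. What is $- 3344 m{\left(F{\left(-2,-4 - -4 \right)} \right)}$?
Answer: $0$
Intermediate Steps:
$P{\left(Q \right)} = 2 + Q$ ($P{\left(Q \right)} = Q - 4 \left(- \frac{1}{2}\right) = Q - -2 = Q + 2 = 2 + Q$)
$F{\left(D,k \right)} = - 5 k^{2}$
$m{\left(J \right)} = 6 J \left(2 + J\right)$ ($m{\left(J \right)} = 3 \left(J + \left(2 + 0\right)\right) \left(J + J\right) = 3 \left(J + 2\right) 2 J = 3 \left(2 + J\right) 2 J = 3 \cdot 2 J \left(2 + J\right) = 6 J \left(2 + J\right)$)
$- 3344 m{\left(F{\left(-2,-4 - -4 \right)} \right)} = - 3344 \cdot 6 \left(- 5 \left(-4 - -4\right)^{2}\right) \left(2 - 5 \left(-4 - -4\right)^{2}\right) = - 3344 \cdot 6 \left(- 5 \left(-4 + 4\right)^{2}\right) \left(2 - 5 \left(-4 + 4\right)^{2}\right) = - 3344 \cdot 6 \left(- 5 \cdot 0^{2}\right) \left(2 - 5 \cdot 0^{2}\right) = - 3344 \cdot 6 \left(\left(-5\right) 0\right) \left(2 - 0\right) = - 3344 \cdot 6 \cdot 0 \left(2 + 0\right) = - 3344 \cdot 6 \cdot 0 \cdot 2 = \left(-3344\right) 0 = 0$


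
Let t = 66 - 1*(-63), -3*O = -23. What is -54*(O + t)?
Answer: -7380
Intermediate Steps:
O = 23/3 (O = -⅓*(-23) = 23/3 ≈ 7.6667)
t = 129 (t = 66 + 63 = 129)
-54*(O + t) = -54*(23/3 + 129) = -54*410/3 = -7380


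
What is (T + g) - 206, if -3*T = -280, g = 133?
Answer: 61/3 ≈ 20.333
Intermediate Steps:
T = 280/3 (T = -⅓*(-280) = 280/3 ≈ 93.333)
(T + g) - 206 = (280/3 + 133) - 206 = 679/3 - 206 = 61/3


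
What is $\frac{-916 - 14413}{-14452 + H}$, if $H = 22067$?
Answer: $- \frac{15329}{7615} \approx -2.013$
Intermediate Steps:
$\frac{-916 - 14413}{-14452 + H} = \frac{-916 - 14413}{-14452 + 22067} = - \frac{15329}{7615}$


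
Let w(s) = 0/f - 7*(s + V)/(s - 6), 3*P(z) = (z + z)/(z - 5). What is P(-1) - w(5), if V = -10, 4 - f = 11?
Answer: 316/9 ≈ 35.111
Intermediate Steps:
f = -7 (f = 4 - 1*11 = 4 - 11 = -7)
P(z) = 2*z/(3*(-5 + z)) (P(z) = ((z + z)/(z - 5))/3 = ((2*z)/(-5 + z))/3 = (2*z/(-5 + z))/3 = 2*z/(3*(-5 + z)))
w(s) = -7*(-10 + s)/(-6 + s) (w(s) = 0/(-7) - 7*(s - 10)/(s - 6) = 0*(-⅐) - 7*(-10 + s)/(-6 + s) = 0 - 7*(-10 + s)/(-6 + s) = -7*(-10 + s)/(-6 + s))
P(-1) - w(5) = (⅔)*(-1)/(-5 - 1) - 7*(10 - 1*5)/(-6 + 5) = (⅔)*(-1)/(-6) - 7*(10 - 5)/(-1) = (⅔)*(-1)*(-⅙) - 7*(-1)*5 = ⅑ - 1*(-35) = ⅑ + 35 = 316/9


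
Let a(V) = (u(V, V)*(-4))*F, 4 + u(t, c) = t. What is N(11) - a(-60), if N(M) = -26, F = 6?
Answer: -1562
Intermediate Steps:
u(t, c) = -4 + t
a(V) = 96 - 24*V (a(V) = ((-4 + V)*(-4))*6 = (16 - 4*V)*6 = 96 - 24*V)
N(11) - a(-60) = -26 - (96 - 24*(-60)) = -26 - (96 + 1440) = -26 - 1*1536 = -26 - 1536 = -1562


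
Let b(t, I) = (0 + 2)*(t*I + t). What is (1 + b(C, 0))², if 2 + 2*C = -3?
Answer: 16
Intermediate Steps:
C = -5/2 (C = -1 + (½)*(-3) = -1 - 3/2 = -5/2 ≈ -2.5000)
b(t, I) = 2*t + 2*I*t (b(t, I) = 2*(I*t + t) = 2*(t + I*t) = 2*t + 2*I*t)
(1 + b(C, 0))² = (1 + 2*(-5/2)*(1 + 0))² = (1 + 2*(-5/2)*1)² = (1 - 5)² = (-4)² = 16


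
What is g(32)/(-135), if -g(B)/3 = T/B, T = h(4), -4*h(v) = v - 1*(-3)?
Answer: -7/5760 ≈ -0.0012153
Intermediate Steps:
h(v) = -¾ - v/4 (h(v) = -(v - 1*(-3))/4 = -(v + 3)/4 = -(3 + v)/4 = -¾ - v/4)
T = -7/4 (T = -¾ - ¼*4 = -¾ - 1 = -7/4 ≈ -1.7500)
g(B) = 21/(4*B) (g(B) = -(-21)/(4*B) = 21/(4*B))
g(32)/(-135) = ((21/4)/32)/(-135) = ((21/4)*(1/32))*(-1/135) = (21/128)*(-1/135) = -7/5760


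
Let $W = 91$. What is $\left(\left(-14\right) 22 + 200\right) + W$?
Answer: $-17$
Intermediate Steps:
$\left(\left(-14\right) 22 + 200\right) + W = \left(\left(-14\right) 22 + 200\right) + 91 = \left(-308 + 200\right) + 91 = -108 + 91 = -17$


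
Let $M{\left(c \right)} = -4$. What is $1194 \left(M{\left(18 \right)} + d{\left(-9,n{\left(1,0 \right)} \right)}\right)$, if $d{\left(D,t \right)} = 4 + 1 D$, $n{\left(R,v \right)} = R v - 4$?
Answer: $-10746$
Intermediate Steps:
$n{\left(R,v \right)} = -4 + R v$
$d{\left(D,t \right)} = 4 + D$
$1194 \left(M{\left(18 \right)} + d{\left(-9,n{\left(1,0 \right)} \right)}\right) = 1194 \left(-4 + \left(4 - 9\right)\right) = 1194 \left(-4 - 5\right) = 1194 \left(-9\right) = -10746$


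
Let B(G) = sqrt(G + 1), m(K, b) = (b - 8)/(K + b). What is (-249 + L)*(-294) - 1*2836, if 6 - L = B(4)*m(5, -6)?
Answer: 68606 + 4116*sqrt(5) ≈ 77810.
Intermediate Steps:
m(K, b) = (-8 + b)/(K + b)
B(G) = sqrt(1 + G)
L = 6 - 14*sqrt(5) (L = 6 - sqrt(1 + 4)*(-8 - 6)/(5 - 6) = 6 - sqrt(5)*-14/(-1) = 6 - sqrt(5)*(-1*(-14)) = 6 - sqrt(5)*14 = 6 - 14*sqrt(5) ≈ -25.305)
(-249 + L)*(-294) - 1*2836 = (-249 + (6 - 14*sqrt(5)))*(-294) - 1*2836 = (-243 - 14*sqrt(5))*(-294) - 2836 = (71442 + 4116*sqrt(5)) - 2836 = 68606 + 4116*sqrt(5)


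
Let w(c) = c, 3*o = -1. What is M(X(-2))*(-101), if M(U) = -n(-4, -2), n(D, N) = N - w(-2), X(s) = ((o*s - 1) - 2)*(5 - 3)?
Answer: 0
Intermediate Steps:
o = -⅓ (o = (⅓)*(-1) = -⅓ ≈ -0.33333)
X(s) = -6 - 2*s/3 (X(s) = ((-s/3 - 1) - 2)*(5 - 3) = ((-1 - s/3) - 2)*2 = (-3 - s/3)*2 = -6 - 2*s/3)
n(D, N) = 2 + N (n(D, N) = N - 1*(-2) = N + 2 = 2 + N)
M(U) = 0 (M(U) = -(2 - 2) = -1*0 = 0)
M(X(-2))*(-101) = 0*(-101) = 0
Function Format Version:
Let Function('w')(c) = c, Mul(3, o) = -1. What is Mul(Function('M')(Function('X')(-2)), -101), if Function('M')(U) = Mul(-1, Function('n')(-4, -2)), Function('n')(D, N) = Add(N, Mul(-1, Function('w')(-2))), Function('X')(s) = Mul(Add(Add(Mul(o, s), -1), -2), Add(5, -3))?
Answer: 0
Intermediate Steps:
o = Rational(-1, 3) (o = Mul(Rational(1, 3), -1) = Rational(-1, 3) ≈ -0.33333)
Function('X')(s) = Add(-6, Mul(Rational(-2, 3), s)) (Function('X')(s) = Mul(Add(Add(Mul(Rational(-1, 3), s), -1), -2), Add(5, -3)) = Mul(Add(Add(-1, Mul(Rational(-1, 3), s)), -2), 2) = Mul(Add(-3, Mul(Rational(-1, 3), s)), 2) = Add(-6, Mul(Rational(-2, 3), s)))
Function('n')(D, N) = Add(2, N) (Function('n')(D, N) = Add(N, Mul(-1, -2)) = Add(N, 2) = Add(2, N))
Function('M')(U) = 0 (Function('M')(U) = Mul(-1, Add(2, -2)) = Mul(-1, 0) = 0)
Mul(Function('M')(Function('X')(-2)), -101) = Mul(0, -101) = 0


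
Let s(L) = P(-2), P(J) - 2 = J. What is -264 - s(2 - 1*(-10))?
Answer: -264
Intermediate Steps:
P(J) = 2 + J
s(L) = 0 (s(L) = 2 - 2 = 0)
-264 - s(2 - 1*(-10)) = -264 - 1*0 = -264 + 0 = -264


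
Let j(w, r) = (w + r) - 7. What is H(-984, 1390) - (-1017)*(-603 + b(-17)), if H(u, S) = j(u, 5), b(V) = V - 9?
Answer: -640679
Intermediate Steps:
b(V) = -9 + V
j(w, r) = -7 + r + w (j(w, r) = (r + w) - 7 = -7 + r + w)
H(u, S) = -2 + u (H(u, S) = -7 + 5 + u = -2 + u)
H(-984, 1390) - (-1017)*(-603 + b(-17)) = (-2 - 984) - (-1017)*(-603 + (-9 - 17)) = -986 - (-1017)*(-603 - 26) = -986 - (-1017)*(-629) = -986 - 1*639693 = -986 - 639693 = -640679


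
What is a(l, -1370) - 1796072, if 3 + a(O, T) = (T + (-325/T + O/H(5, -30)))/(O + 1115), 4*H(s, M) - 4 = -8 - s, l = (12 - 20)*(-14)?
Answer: -5434534906237/3025782 ≈ -1.7961e+6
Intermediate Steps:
l = 112 (l = -8*(-14) = 112)
H(s, M) = -1 - s/4 (H(s, M) = 1 + (-8 - s)/4 = 1 + (-2 - s/4) = -1 - s/4)
a(O, T) = -3 + (T - 325/T - 4*O/9)/(1115 + O) (a(O, T) = -3 + (T + (-325/T + O/(-1 - 1/4*5)))/(O + 1115) = -3 + (T + (-325/T + O/(-1 - 5/4)))/(1115 + O) = -3 + (T + (-325/T + O/(-9/4)))/(1115 + O) = -3 + (T + (-325/T + O*(-4/9)))/(1115 + O) = -3 + (T + (-325/T - 4*O/9))/(1115 + O) = -3 + (T - 325/T - 4*O/9)/(1115 + O))
a(l, -1370) - 1796072 = (-325 + (-1370)**2 - 3345*(-1370) - 31/9*112*(-1370))/((-1370)*(1115 + 112)) - 1796072 = -1/1370*(-325 + 1876900 + 4582650 + 4756640/9)/1227 - 1796072 = -1/1370*1/1227*62889665/9 - 1796072 = -12577933/3025782 - 1796072 = -5434534906237/3025782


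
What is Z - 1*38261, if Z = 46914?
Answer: 8653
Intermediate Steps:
Z - 1*38261 = 46914 - 1*38261 = 46914 - 38261 = 8653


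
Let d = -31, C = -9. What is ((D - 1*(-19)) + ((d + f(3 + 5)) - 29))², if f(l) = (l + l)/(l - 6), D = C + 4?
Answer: 1444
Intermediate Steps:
D = -5 (D = -9 + 4 = -5)
f(l) = 2*l/(-6 + l) (f(l) = (2*l)/(-6 + l) = 2*l/(-6 + l))
((D - 1*(-19)) + ((d + f(3 + 5)) - 29))² = ((-5 - 1*(-19)) + ((-31 + 2*(3 + 5)/(-6 + (3 + 5))) - 29))² = ((-5 + 19) + ((-31 + 2*8/(-6 + 8)) - 29))² = (14 + ((-31 + 2*8/2) - 29))² = (14 + ((-31 + 2*8*(½)) - 29))² = (14 + ((-31 + 8) - 29))² = (14 + (-23 - 29))² = (14 - 52)² = (-38)² = 1444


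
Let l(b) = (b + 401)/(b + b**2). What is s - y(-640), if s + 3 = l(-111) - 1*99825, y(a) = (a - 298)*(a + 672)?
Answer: -85240423/1221 ≈ -69812.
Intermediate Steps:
y(a) = (-298 + a)*(672 + a)
l(b) = (401 + b)/(b + b**2)
s = -121889959/1221 (s = -3 + ((401 - 111)/((-111)*(1 - 111)) - 1*99825) = -3 + (-1/111*290/(-110) - 99825) = -3 + (-1/111*(-1/110)*290 - 99825) = -3 + (29/1221 - 99825) = -3 - 121886296/1221 = -121889959/1221 ≈ -99828.)
s - y(-640) = -121889959/1221 - (-200256 + (-640)**2 + 374*(-640)) = -121889959/1221 - (-200256 + 409600 - 239360) = -121889959/1221 - 1*(-30016) = -121889959/1221 + 30016 = -85240423/1221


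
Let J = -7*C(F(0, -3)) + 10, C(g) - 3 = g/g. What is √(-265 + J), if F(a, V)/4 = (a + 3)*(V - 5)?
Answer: I*√283 ≈ 16.823*I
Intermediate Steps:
F(a, V) = 4*(-5 + V)*(3 + a) (F(a, V) = 4*((a + 3)*(V - 5)) = 4*((3 + a)*(-5 + V)) = 4*((-5 + V)*(3 + a)) = 4*(-5 + V)*(3 + a))
C(g) = 4 (C(g) = 3 + g/g = 3 + 1 = 4)
J = -18 (J = -7*4 + 10 = -28 + 10 = -18)
√(-265 + J) = √(-265 - 18) = √(-283) = I*√283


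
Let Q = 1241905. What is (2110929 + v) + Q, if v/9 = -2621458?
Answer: -20240288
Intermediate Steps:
v = -23593122 (v = 9*(-2621458) = -23593122)
(2110929 + v) + Q = (2110929 - 23593122) + 1241905 = -21482193 + 1241905 = -20240288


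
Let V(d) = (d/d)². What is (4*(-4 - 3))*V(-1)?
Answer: -28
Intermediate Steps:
V(d) = 1 (V(d) = 1² = 1)
(4*(-4 - 3))*V(-1) = (4*(-4 - 3))*1 = (4*(-7))*1 = -28*1 = -28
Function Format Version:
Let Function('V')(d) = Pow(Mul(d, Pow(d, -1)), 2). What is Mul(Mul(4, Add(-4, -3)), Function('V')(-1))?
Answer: -28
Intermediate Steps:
Function('V')(d) = 1 (Function('V')(d) = Pow(1, 2) = 1)
Mul(Mul(4, Add(-4, -3)), Function('V')(-1)) = Mul(Mul(4, Add(-4, -3)), 1) = Mul(Mul(4, -7), 1) = Mul(-28, 1) = -28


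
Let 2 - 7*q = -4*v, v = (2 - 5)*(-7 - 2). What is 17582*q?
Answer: 1934020/7 ≈ 2.7629e+5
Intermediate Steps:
v = 27 (v = -3*(-9) = 27)
q = 110/7 (q = 2/7 - (-4)*27/7 = 2/7 - ⅐*(-108) = 2/7 + 108/7 = 110/7 ≈ 15.714)
17582*q = 17582*(110/7) = 1934020/7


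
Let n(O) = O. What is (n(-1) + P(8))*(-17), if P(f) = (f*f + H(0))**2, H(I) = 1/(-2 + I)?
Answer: -274125/4 ≈ -68531.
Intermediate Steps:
P(f) = (-1/2 + f**2)**2 (P(f) = (f*f + 1/(-2 + 0))**2 = (f**2 + 1/(-2))**2 = (f**2 - 1/2)**2 = (-1/2 + f**2)**2)
(n(-1) + P(8))*(-17) = (-1 + (-1 + 2*8**2)**2/4)*(-17) = (-1 + (-1 + 2*64)**2/4)*(-17) = (-1 + (-1 + 128)**2/4)*(-17) = (-1 + (1/4)*127**2)*(-17) = (-1 + (1/4)*16129)*(-17) = (-1 + 16129/4)*(-17) = (16125/4)*(-17) = -274125/4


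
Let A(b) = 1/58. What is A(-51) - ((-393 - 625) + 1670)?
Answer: -37815/58 ≈ -651.98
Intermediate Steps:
A(b) = 1/58
A(-51) - ((-393 - 625) + 1670) = 1/58 - ((-393 - 625) + 1670) = 1/58 - (-1018 + 1670) = 1/58 - 1*652 = 1/58 - 652 = -37815/58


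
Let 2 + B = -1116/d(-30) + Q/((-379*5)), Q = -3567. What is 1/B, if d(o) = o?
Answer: 1895/70271 ≈ 0.026967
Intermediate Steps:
B = 70271/1895 (B = -2 + (-1116/(-30) - 3567/((-379*5))) = -2 + (-1116*(-1/30) - 3567/(-1895)) = -2 + (186/5 - 3567*(-1/1895)) = -2 + (186/5 + 3567/1895) = -2 + 74061/1895 = 70271/1895 ≈ 37.082)
1/B = 1/(70271/1895) = 1895/70271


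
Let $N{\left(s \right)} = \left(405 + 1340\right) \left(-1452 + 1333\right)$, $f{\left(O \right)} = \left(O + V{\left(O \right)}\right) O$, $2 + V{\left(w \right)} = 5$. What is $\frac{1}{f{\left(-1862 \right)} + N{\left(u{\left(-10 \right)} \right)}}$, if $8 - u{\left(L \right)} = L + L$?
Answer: $\frac{1}{3253803} \approx 3.0733 \cdot 10^{-7}$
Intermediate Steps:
$V{\left(w \right)} = 3$ ($V{\left(w \right)} = -2 + 5 = 3$)
$f{\left(O \right)} = O \left(3 + O\right)$ ($f{\left(O \right)} = \left(O + 3\right) O = \left(3 + O\right) O = O \left(3 + O\right)$)
$u{\left(L \right)} = 8 - 2 L$ ($u{\left(L \right)} = 8 - \left(L + L\right) = 8 - 2 L$)
$N{\left(s \right)} = -207655$ ($N{\left(s \right)} = 1745 \left(-119\right) = -207655$)
$\frac{1}{f{\left(-1862 \right)} + N{\left(u{\left(-10 \right)} \right)}} = \frac{1}{- 1862 \left(3 - 1862\right) - 207655} = \frac{1}{\left(-1862\right) \left(-1859\right) - 207655} = \frac{1}{3461458 - 207655} = \frac{1}{3253803}$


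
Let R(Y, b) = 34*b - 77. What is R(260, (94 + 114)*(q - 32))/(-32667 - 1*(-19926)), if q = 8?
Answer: 169805/12741 ≈ 13.327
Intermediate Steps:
R(Y, b) = -77 + 34*b
R(260, (94 + 114)*(q - 32))/(-32667 - 1*(-19926)) = (-77 + 34*((94 + 114)*(8 - 32)))/(-32667 - 1*(-19926)) = (-77 + 34*(208*(-24)))/(-32667 + 19926) = (-77 + 34*(-4992))/(-12741) = (-77 - 169728)*(-1/12741) = -169805*(-1/12741) = 169805/12741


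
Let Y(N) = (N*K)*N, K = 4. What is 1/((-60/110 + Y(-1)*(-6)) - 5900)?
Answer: -11/65170 ≈ -0.00016879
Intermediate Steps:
Y(N) = 4*N**2 (Y(N) = (N*4)*N = (4*N)*N = 4*N**2)
1/((-60/110 + Y(-1)*(-6)) - 5900) = 1/((-60/110 + (4*(-1)**2)*(-6)) - 5900) = 1/((-60*1/110 + (4*1)*(-6)) - 5900) = 1/((-6/11 + 4*(-6)) - 5900) = 1/((-6/11 - 24) - 5900) = 1/(-270/11 - 5900) = 1/(-65170/11) = -11/65170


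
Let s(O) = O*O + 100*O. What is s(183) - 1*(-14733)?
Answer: 66522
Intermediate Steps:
s(O) = O² + 100*O
s(183) - 1*(-14733) = 183*(100 + 183) - 1*(-14733) = 183*283 + 14733 = 51789 + 14733 = 66522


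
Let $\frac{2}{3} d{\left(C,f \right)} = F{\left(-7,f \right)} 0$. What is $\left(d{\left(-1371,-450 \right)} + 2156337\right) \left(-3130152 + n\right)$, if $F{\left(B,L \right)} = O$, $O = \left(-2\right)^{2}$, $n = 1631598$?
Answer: $-3231387436698$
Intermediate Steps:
$O = 4$
$F{\left(B,L \right)} = 4$
$d{\left(C,f \right)} = 0$ ($d{\left(C,f \right)} = \frac{3 \cdot 4 \cdot 0}{2} = \frac{3}{2} \cdot 0 = 0$)
$\left(d{\left(-1371,-450 \right)} + 2156337\right) \left(-3130152 + n\right) = \left(0 + 2156337\right) \left(-3130152 + 1631598\right) = 2156337 \left(-1498554\right) = -3231387436698$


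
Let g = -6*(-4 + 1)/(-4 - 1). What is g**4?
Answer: 104976/625 ≈ 167.96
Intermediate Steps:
g = -18/5 (g = -(-18)/(-5) = -(-18)*(-1)/5 = -6*3/5 = -18/5 ≈ -3.6000)
g**4 = (-18/5)**4 = 104976/625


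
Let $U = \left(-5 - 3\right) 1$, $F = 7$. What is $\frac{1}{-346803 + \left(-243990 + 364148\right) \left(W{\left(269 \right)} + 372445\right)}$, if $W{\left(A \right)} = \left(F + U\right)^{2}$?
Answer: $\frac{1}{44752019665} \approx 2.2345 \cdot 10^{-11}$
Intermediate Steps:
$U = -8$ ($U = \left(-8\right) 1 = -8$)
$W{\left(A \right)} = 1$ ($W{\left(A \right)} = \left(7 - 8\right)^{2} = \left(-1\right)^{2} = 1$)
$\frac{1}{-346803 + \left(-243990 + 364148\right) \left(W{\left(269 \right)} + 372445\right)} = \frac{1}{-346803 + \left(-243990 + 364148\right) \left(1 + 372445\right)} = \frac{1}{-346803 + 120158 \cdot 372446} = \frac{1}{-346803 + 44752366468} = \frac{1}{44752019665}$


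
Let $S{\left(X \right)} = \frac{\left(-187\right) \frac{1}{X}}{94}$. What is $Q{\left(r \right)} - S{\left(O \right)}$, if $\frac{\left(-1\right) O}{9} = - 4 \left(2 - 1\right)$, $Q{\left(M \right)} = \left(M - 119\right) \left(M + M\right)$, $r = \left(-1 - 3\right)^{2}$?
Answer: $- \frac{11153477}{3384} \approx -3295.9$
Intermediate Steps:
$r = 16$ ($r = \left(-4\right)^{2} = 16$)
$Q{\left(M \right)} = 2 M \left(-119 + M\right)$ ($Q{\left(M \right)} = \left(-119 + M\right) 2 M = 2 M \left(-119 + M\right)$)
$O = 36$ ($O = - 9 \left(- 4 \left(2 - 1\right)\right) = - 9 \left(\left(-4\right) 1\right) = \left(-9\right) \left(-4\right) = 36$)
$S{\left(X \right)} = - \frac{187}{94 X}$ ($S{\left(X \right)} = - \frac{187}{X} \frac{1}{94} = - \frac{187}{94 X}$)
$Q{\left(r \right)} - S{\left(O \right)} = 2 \cdot 16 \left(-119 + 16\right) - - \frac{187}{94 \cdot 36} = 2 \cdot 16 \left(-103\right) - \left(- \frac{187}{94}\right) \frac{1}{36} = -3296 - - \frac{187}{3384} = -3296 + \frac{187}{3384} = - \frac{11153477}{3384}$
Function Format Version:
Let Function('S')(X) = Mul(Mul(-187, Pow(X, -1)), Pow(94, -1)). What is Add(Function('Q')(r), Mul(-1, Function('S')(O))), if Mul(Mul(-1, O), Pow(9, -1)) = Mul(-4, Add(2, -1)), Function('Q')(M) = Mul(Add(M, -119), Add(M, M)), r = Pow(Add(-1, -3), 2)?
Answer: Rational(-11153477, 3384) ≈ -3295.9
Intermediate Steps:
r = 16 (r = Pow(-4, 2) = 16)
Function('Q')(M) = Mul(2, M, Add(-119, M)) (Function('Q')(M) = Mul(Add(-119, M), Mul(2, M)) = Mul(2, M, Add(-119, M)))
O = 36 (O = Mul(-9, Mul(-4, Add(2, -1))) = Mul(-9, Mul(-4, 1)) = Mul(-9, -4) = 36)
Function('S')(X) = Mul(Rational(-187, 94), Pow(X, -1)) (Function('S')(X) = Mul(Mul(-187, Pow(X, -1)), Rational(1, 94)) = Mul(Rational(-187, 94), Pow(X, -1)))
Add(Function('Q')(r), Mul(-1, Function('S')(O))) = Add(Mul(2, 16, Add(-119, 16)), Mul(-1, Mul(Rational(-187, 94), Pow(36, -1)))) = Add(Mul(2, 16, -103), Mul(-1, Mul(Rational(-187, 94), Rational(1, 36)))) = Add(-3296, Mul(-1, Rational(-187, 3384))) = Add(-3296, Rational(187, 3384)) = Rational(-11153477, 3384)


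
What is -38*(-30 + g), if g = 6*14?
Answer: -2052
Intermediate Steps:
g = 84
-38*(-30 + g) = -38*(-30 + 84) = -38*54 = -2052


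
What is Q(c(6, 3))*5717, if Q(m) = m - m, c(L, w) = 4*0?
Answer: 0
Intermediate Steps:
c(L, w) = 0
Q(m) = 0
Q(c(6, 3))*5717 = 0*5717 = 0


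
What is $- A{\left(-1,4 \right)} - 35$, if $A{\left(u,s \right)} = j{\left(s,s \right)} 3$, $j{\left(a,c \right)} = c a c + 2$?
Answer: $-233$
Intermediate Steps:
$j{\left(a,c \right)} = 2 + a c^{2}$ ($j{\left(a,c \right)} = a c c + 2 = a c^{2} + 2 = 2 + a c^{2}$)
$A{\left(u,s \right)} = 6 + 3 s^{3}$ ($A{\left(u,s \right)} = \left(2 + s s^{2}\right) 3 = \left(2 + s^{3}\right) 3 = 6 + 3 s^{3}$)
$- A{\left(-1,4 \right)} - 35 = - (6 + 3 \cdot 4^{3}) - 35 = - (6 + 3 \cdot 64) - 35 = - (6 + 192) - 35 = \left(-1\right) 198 - 35 = -198 - 35 = -233$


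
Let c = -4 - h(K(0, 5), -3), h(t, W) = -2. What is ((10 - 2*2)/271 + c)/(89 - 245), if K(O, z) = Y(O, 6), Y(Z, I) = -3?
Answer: 134/10569 ≈ 0.012679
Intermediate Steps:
K(O, z) = -3
c = -2 (c = -4 - 1*(-2) = -4 + 2 = -2)
((10 - 2*2)/271 + c)/(89 - 245) = ((10 - 2*2)/271 - 2)/(89 - 245) = ((10 - 4)*(1/271) - 2)/(-156) = (6*(1/271) - 2)*(-1/156) = (6/271 - 2)*(-1/156) = -536/271*(-1/156) = 134/10569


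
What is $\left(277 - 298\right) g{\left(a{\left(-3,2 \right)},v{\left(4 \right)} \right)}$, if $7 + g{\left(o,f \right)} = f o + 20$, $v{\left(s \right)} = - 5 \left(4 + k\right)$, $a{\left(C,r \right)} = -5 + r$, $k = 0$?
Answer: $-1533$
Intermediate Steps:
$v{\left(s \right)} = -20$ ($v{\left(s \right)} = - 5 \left(4 + 0\right) = \left(-5\right) 4 = -20$)
$g{\left(o,f \right)} = 13 + f o$ ($g{\left(o,f \right)} = -7 + \left(f o + 20\right) = -7 + \left(20 + f o\right) = 13 + f o$)
$\left(277 - 298\right) g{\left(a{\left(-3,2 \right)},v{\left(4 \right)} \right)} = \left(277 - 298\right) \left(13 - 20 \left(-5 + 2\right)\right) = - 21 \left(13 - -60\right) = - 21 \left(13 + 60\right) = \left(-21\right) 73 = -1533$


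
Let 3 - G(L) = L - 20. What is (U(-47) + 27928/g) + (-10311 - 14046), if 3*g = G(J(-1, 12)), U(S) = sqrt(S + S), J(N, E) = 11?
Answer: -17375 + I*sqrt(94) ≈ -17375.0 + 9.6954*I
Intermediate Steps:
U(S) = sqrt(2)*sqrt(S) (U(S) = sqrt(2*S) = sqrt(2)*sqrt(S))
G(L) = 23 - L (G(L) = 3 - (L - 20) = 3 - (-20 + L) = 3 + (20 - L) = 23 - L)
g = 4 (g = (23 - 1*11)/3 = (23 - 11)/3 = (1/3)*12 = 4)
(U(-47) + 27928/g) + (-10311 - 14046) = (sqrt(2)*sqrt(-47) + 27928/4) + (-10311 - 14046) = (sqrt(2)*(I*sqrt(47)) + 27928*(1/4)) - 24357 = (I*sqrt(94) + 6982) - 24357 = (6982 + I*sqrt(94)) - 24357 = -17375 + I*sqrt(94)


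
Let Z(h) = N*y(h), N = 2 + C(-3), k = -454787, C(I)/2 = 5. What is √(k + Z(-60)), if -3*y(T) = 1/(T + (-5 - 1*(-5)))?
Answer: 2*I*√25581765/15 ≈ 674.38*I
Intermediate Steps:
C(I) = 10 (C(I) = 2*5 = 10)
N = 12 (N = 2 + 10 = 12)
y(T) = -1/(3*T) (y(T) = -1/(3*(T + (-5 - 1*(-5)))) = -1/(3*(T + (-5 + 5))) = -1/(3*(T + 0)) = -1/(3*T))
Z(h) = -4/h (Z(h) = 12*(-1/(3*h)) = -4/h)
√(k + Z(-60)) = √(-454787 - 4/(-60)) = √(-454787 - 4*(-1/60)) = √(-454787 + 1/15) = √(-6821804/15) = 2*I*√25581765/15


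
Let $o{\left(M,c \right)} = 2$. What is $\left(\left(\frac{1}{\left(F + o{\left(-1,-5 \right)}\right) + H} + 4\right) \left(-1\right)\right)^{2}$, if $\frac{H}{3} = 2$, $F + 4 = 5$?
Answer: $\frac{1369}{81} \approx 16.901$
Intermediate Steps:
$F = 1$ ($F = -4 + 5 = 1$)
$H = 6$ ($H = 3 \cdot 2 = 6$)
$\left(\left(\frac{1}{\left(F + o{\left(-1,-5 \right)}\right) + H} + 4\right) \left(-1\right)\right)^{2} = \left(\left(\frac{1}{\left(1 + 2\right) + 6} + 4\right) \left(-1\right)\right)^{2} = \left(\left(\frac{1}{3 + 6} + 4\right) \left(-1\right)\right)^{2} = \left(\left(\frac{1}{9} + 4\right) \left(-1\right)\right)^{2} = \left(\frac{37}{9} \left(-1\right)\right)^{2} = \left(- \frac{37}{9}\right)^{2} = \frac{1369}{81}$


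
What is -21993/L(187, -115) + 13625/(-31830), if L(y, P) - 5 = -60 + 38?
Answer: 139961113/108222 ≈ 1293.3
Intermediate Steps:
L(y, P) = -17 (L(y, P) = 5 + (-60 + 38) = 5 - 22 = -17)
-21993/L(187, -115) + 13625/(-31830) = -21993/(-17) + 13625/(-31830) = -21993*(-1/17) + 13625*(-1/31830) = 21993/17 - 2725/6366 = 139961113/108222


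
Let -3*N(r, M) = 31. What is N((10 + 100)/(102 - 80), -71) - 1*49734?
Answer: -149233/3 ≈ -49744.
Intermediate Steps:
N(r, M) = -31/3 (N(r, M) = -1/3*31 = -31/3)
N((10 + 100)/(102 - 80), -71) - 1*49734 = -31/3 - 1*49734 = -31/3 - 49734 = -149233/3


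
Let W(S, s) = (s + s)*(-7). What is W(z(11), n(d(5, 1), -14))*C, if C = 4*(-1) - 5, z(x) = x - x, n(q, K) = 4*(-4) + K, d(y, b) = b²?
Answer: -3780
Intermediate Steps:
n(q, K) = -16 + K
z(x) = 0
W(S, s) = -14*s (W(S, s) = (2*s)*(-7) = -14*s)
C = -9 (C = -4 - 5 = -9)
W(z(11), n(d(5, 1), -14))*C = -14*(-16 - 14)*(-9) = -14*(-30)*(-9) = 420*(-9) = -3780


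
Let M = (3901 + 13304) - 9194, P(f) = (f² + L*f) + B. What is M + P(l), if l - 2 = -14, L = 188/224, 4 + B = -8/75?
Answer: 8547863/1050 ≈ 8140.8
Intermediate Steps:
B = -308/75 (B = -4 - 8/75 = -308/75 ≈ -4.1067)
L = 47/56 (L = 188*(1/224) = 47/56 ≈ 0.83929)
l = -12 (l = 2 - 14 = -12)
P(f) = -308/75 + f² + 47*f/56 (P(f) = (f² + 47*f/56) - 308/75 = -308/75 + f² + 47*f/56)
M = 8011 (M = 17205 - 9194 = 8011)
M + P(l) = 8011 + (-308/75 + (-12)² + (47/56)*(-12)) = 8011 + (-308/75 + 144 - 141/14) = 8011 + 136313/1050 = 8547863/1050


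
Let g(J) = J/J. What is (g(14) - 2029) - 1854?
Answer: -3882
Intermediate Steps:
g(J) = 1
(g(14) - 2029) - 1854 = (1 - 2029) - 1854 = -2028 - 1854 = -3882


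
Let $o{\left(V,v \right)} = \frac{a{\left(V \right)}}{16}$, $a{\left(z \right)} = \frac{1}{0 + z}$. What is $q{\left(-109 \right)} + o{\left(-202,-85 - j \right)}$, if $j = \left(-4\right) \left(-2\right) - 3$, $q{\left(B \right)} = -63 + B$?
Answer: $- \frac{555905}{3232} \approx -172.0$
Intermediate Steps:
$j = 5$ ($j = 8 - 3 = 5$)
$a{\left(z \right)} = \frac{1}{z}$
$o{\left(V,v \right)} = \frac{1}{16 V}$ ($o{\left(V,v \right)} = \frac{1}{V 16} = \frac{1}{V} \frac{1}{16} = \frac{1}{16 V}$)
$q{\left(-109 \right)} + o{\left(-202,-85 - j \right)} = \left(-63 - 109\right) + \frac{1}{16 \left(-202\right)} = -172 + \frac{1}{16} \left(- \frac{1}{202}\right) = -172 - \frac{1}{3232} = - \frac{555905}{3232}$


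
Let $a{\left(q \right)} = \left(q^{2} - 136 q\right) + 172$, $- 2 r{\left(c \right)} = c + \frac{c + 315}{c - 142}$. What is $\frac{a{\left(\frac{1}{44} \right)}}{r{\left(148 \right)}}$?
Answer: $- \frac{981027}{653884} \approx -1.5003$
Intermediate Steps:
$r{\left(c \right)} = - \frac{c}{2} - \frac{315 + c}{2 \left(-142 + c\right)}$ ($r{\left(c \right)} = - \frac{c + \frac{c + 315}{c - 142}}{2} = - \frac{c + \frac{315 + c}{-142 + c}}{2} = - \frac{c}{2} - \frac{315 + c}{2 \left(-142 + c\right)}$)
$a{\left(q \right)} = 172 + q^{2} - 136 q$
$\frac{a{\left(\frac{1}{44} \right)}}{r{\left(148 \right)}} = \frac{172 + \left(\frac{1}{44}\right)^{2} - \frac{136}{44}}{\frac{1}{2} \frac{1}{-142 + 148} \left(-315 - 148^{2} + 141 \cdot 148\right)} = \frac{172 + \left(\frac{1}{44}\right)^{2} - \frac{34}{11}}{\frac{1}{2} \cdot \frac{1}{6} \left(-315 - 21904 + 20868\right)} = \frac{172 + \frac{1}{1936} - \frac{34}{11}}{\frac{1}{2} \cdot \frac{1}{6} \left(-315 - 21904 + 20868\right)} = \frac{327009}{1936 \cdot \frac{1}{2} \cdot \frac{1}{6} \left(-1351\right)} = \frac{327009}{1936 \left(- \frac{1351}{12}\right)} = \frac{327009}{1936} \left(- \frac{12}{1351}\right) = - \frac{981027}{653884}$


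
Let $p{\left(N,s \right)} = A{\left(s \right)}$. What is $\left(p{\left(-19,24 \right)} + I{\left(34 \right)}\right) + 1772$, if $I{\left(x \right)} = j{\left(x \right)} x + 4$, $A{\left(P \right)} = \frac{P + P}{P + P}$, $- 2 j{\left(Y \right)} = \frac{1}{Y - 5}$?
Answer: $\frac{51516}{29} \approx 1776.4$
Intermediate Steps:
$j{\left(Y \right)} = - \frac{1}{2 \left(-5 + Y\right)}$ ($j{\left(Y \right)} = - \frac{1}{2 \left(Y - 5\right)} = - \frac{1}{2 \left(-5 + Y\right)}$)
$A{\left(P \right)} = 1$ ($A{\left(P \right)} = \frac{2 P}{2 P} = 2 P \frac{1}{2 P} = 1$)
$p{\left(N,s \right)} = 1$
$I{\left(x \right)} = 4 - \frac{x}{-10 + 2 x}$ ($I{\left(x \right)} = - \frac{1}{-10 + 2 x} x + 4 = - \frac{x}{-10 + 2 x} + 4 = 4 - \frac{x}{-10 + 2 x}$)
$\left(p{\left(-19,24 \right)} + I{\left(34 \right)}\right) + 1772 = \left(1 + \frac{-40 + 7 \cdot 34}{2 \left(-5 + 34\right)}\right) + 1772 = \left(1 + \frac{-40 + 238}{2 \cdot 29}\right) + 1772 = \left(1 + \frac{1}{2} \cdot \frac{1}{29} \cdot 198\right) + 1772 = \left(1 + \frac{99}{29}\right) + 1772 = \frac{128}{29} + 1772 = \frac{51516}{29}$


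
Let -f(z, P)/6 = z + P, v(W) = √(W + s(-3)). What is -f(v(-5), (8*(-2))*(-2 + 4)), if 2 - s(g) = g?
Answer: -192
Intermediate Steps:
s(g) = 2 - g
v(W) = √(5 + W) (v(W) = √(W + (2 - 1*(-3))) = √(W + (2 + 3)) = √(W + 5) = √(5 + W))
f(z, P) = -6*P - 6*z (f(z, P) = -6*(z + P) = -6*(P + z) = -6*P - 6*z)
-f(v(-5), (8*(-2))*(-2 + 4)) = -(-6*8*(-2)*(-2 + 4) - 6*√(5 - 5)) = -(-(-96)*2 - 6*√0) = -(-6*(-32) - 6*0) = -(192 + 0) = -1*192 = -192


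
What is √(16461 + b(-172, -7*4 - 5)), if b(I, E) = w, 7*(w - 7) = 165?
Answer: √808087/7 ≈ 128.42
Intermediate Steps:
w = 214/7 (w = 7 + (⅐)*165 = 7 + 165/7 = 214/7 ≈ 30.571)
b(I, E) = 214/7
√(16461 + b(-172, -7*4 - 5)) = √(16461 + 214/7) = √(115441/7) = √808087/7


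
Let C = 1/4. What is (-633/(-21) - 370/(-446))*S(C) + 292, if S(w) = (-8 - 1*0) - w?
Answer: 56941/1561 ≈ 36.477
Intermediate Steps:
C = 1/4 ≈ 0.25000
S(w) = -8 - w (S(w) = (-8 + 0) - w = -8 - w)
(-633/(-21) - 370/(-446))*S(C) + 292 = (-633/(-21) - 370/(-446))*(-8 - 1*1/4) + 292 = (-633*(-1/21) - 370*(-1/446))*(-8 - 1/4) + 292 = (211/7 + 185/223)*(-33/4) + 292 = (48348/1561)*(-33/4) + 292 = -398871/1561 + 292 = 56941/1561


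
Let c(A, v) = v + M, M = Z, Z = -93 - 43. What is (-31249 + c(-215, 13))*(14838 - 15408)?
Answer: 17882040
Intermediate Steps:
Z = -136
M = -136
c(A, v) = -136 + v (c(A, v) = v - 136 = -136 + v)
(-31249 + c(-215, 13))*(14838 - 15408) = (-31249 + (-136 + 13))*(14838 - 15408) = (-31249 - 123)*(-570) = -31372*(-570) = 17882040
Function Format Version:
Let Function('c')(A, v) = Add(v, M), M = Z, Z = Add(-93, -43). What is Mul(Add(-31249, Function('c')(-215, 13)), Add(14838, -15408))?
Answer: 17882040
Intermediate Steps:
Z = -136
M = -136
Function('c')(A, v) = Add(-136, v) (Function('c')(A, v) = Add(v, -136) = Add(-136, v))
Mul(Add(-31249, Function('c')(-215, 13)), Add(14838, -15408)) = Mul(Add(-31249, Add(-136, 13)), Add(14838, -15408)) = Mul(Add(-31249, -123), -570) = Mul(-31372, -570) = 17882040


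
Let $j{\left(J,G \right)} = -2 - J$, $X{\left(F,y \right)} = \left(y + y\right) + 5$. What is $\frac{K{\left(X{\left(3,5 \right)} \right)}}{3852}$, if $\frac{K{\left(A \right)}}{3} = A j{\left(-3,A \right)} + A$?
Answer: $\frac{5}{214} \approx 0.023364$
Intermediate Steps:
$X{\left(F,y \right)} = 5 + 2 y$ ($X{\left(F,y \right)} = 2 y + 5 = 5 + 2 y$)
$K{\left(A \right)} = 6 A$ ($K{\left(A \right)} = 3 \left(A \left(-2 - -3\right) + A\right) = 3 \left(A \left(-2 + 3\right) + A\right) = 3 \left(A 1 + A\right) = 3 \left(A + A\right) = 3 \cdot 2 A = 6 A$)
$\frac{K{\left(X{\left(3,5 \right)} \right)}}{3852} = \frac{6 \left(5 + 2 \cdot 5\right)}{3852} = 6 \left(5 + 10\right) \frac{1}{3852} = 6 \cdot 15 \cdot \frac{1}{3852} = 90 \cdot \frac{1}{3852} = \frac{5}{214}$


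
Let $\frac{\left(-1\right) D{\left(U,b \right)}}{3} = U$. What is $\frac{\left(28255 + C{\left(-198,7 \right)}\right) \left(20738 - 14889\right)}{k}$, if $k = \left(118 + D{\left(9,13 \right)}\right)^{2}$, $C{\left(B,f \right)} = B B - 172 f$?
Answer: $\frac{55360785}{1183} \approx 46797.0$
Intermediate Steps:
$D{\left(U,b \right)} = - 3 U$
$C{\left(B,f \right)} = B^{2} - 172 f$
$k = 8281$ ($k = \left(118 - 27\right)^{2} = 91^{2} = 8281$)
$\frac{\left(28255 + C{\left(-198,7 \right)}\right) \left(20738 - 14889\right)}{k} = \frac{\left(28255 + \left(\left(-198\right)^{2} - 1204\right)\right) \left(20738 - 14889\right)}{8281} = \left(28255 + \left(39204 - 1204\right)\right) 5849 \cdot \frac{1}{8281} = \left(28255 + 38000\right) 5849 \cdot \frac{1}{8281} = 66255 \cdot 5849 \cdot \frac{1}{8281} = 387525495 \cdot \frac{1}{8281} = \frac{55360785}{1183}$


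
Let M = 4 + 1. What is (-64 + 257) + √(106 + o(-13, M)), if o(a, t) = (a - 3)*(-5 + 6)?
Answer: 193 + 3*√10 ≈ 202.49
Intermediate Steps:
M = 5
o(a, t) = -3 + a (o(a, t) = (-3 + a)*1 = -3 + a)
(-64 + 257) + √(106 + o(-13, M)) = (-64 + 257) + √(106 + (-3 - 13)) = 193 + √(106 - 16) = 193 + √90 = 193 + 3*√10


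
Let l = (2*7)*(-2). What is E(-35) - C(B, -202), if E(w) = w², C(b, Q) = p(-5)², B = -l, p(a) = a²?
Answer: 600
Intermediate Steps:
l = -28 (l = 14*(-2) = -28)
B = 28 (B = -1*(-28) = 28)
C(b, Q) = 625 (C(b, Q) = ((-5)²)² = 25² = 625)
E(-35) - C(B, -202) = (-35)² - 1*625 = 1225 - 625 = 600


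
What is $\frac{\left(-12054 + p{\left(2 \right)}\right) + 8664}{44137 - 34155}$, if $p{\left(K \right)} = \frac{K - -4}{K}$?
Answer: $- \frac{3387}{9982} \approx -0.33931$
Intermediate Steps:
$p{\left(K \right)} = \frac{4 + K}{K}$ ($p{\left(K \right)} = \frac{K + 4}{K} = \frac{4 + K}{K}$)
$\frac{\left(-12054 + p{\left(2 \right)}\right) + 8664}{44137 - 34155} = \frac{\left(-12054 + \frac{4 + 2}{2}\right) + 8664}{44137 - 34155} = \frac{\left(-12054 + \frac{1}{2} \cdot 6\right) + 8664}{9982} = \left(\left(-12054 + 3\right) + 8664\right) \frac{1}{9982} = \left(-12051 + 8664\right) \frac{1}{9982} = \left(-3387\right) \frac{1}{9982} = - \frac{3387}{9982}$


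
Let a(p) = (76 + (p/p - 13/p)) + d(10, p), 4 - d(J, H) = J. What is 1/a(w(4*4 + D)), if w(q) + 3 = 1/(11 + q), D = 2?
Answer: 86/6483 ≈ 0.013265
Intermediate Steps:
d(J, H) = 4 - J
w(q) = -3 + 1/(11 + q)
a(p) = 71 - 13/p (a(p) = (76 + (p/p - 13/p)) + (4 - 1*10) = (76 + (1 - 13/p)) + (4 - 10) = (77 - 13/p) - 6 = 71 - 13/p)
1/a(w(4*4 + D)) = 1/(71 - 13*(11 + (4*4 + 2))/(-32 - 3*(4*4 + 2))) = 1/(71 - 13*(11 + (16 + 2))/(-32 - 3*(16 + 2))) = 1/(71 - 13*(11 + 18)/(-32 - 3*18)) = 1/(71 - 13*29/(-32 - 54)) = 1/(71 - 13/((1/29)*(-86))) = 1/(71 - 13/(-86/29)) = 1/(71 - 13*(-29/86)) = 1/(71 + 377/86) = 1/(6483/86) = 86/6483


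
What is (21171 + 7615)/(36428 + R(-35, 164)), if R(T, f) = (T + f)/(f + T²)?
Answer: 13327918/16866207 ≈ 0.79021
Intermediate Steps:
R(T, f) = (T + f)/(f + T²)
(21171 + 7615)/(36428 + R(-35, 164)) = (21171 + 7615)/(36428 + (-35 + 164)/(164 + (-35)²)) = 28786/(36428 + 129/(164 + 1225)) = 28786/(36428 + 129/1389) = 28786/(36428 + (1/1389)*129) = 28786/(36428 + 43/463) = 28786/(16866207/463) = 28786*(463/16866207) = 13327918/16866207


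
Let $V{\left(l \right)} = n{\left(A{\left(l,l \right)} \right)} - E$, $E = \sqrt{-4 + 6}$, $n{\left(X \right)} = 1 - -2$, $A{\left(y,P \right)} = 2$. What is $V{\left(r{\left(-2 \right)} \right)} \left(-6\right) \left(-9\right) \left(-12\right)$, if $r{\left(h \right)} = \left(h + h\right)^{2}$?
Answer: $-1944 + 648 \sqrt{2} \approx -1027.6$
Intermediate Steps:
$n{\left(X \right)} = 3$ ($n{\left(X \right)} = 1 + 2 = 3$)
$E = \sqrt{2} \approx 1.4142$
$r{\left(h \right)} = 4 h^{2}$ ($r{\left(h \right)} = \left(2 h\right)^{2} = 4 h^{2}$)
$V{\left(l \right)} = 3 - \sqrt{2}$
$V{\left(r{\left(-2 \right)} \right)} \left(-6\right) \left(-9\right) \left(-12\right) = \left(3 - \sqrt{2}\right) \left(-6\right) \left(-9\right) \left(-12\right) = \left(3 - \sqrt{2}\right) 54 \left(-12\right) = \left(3 - \sqrt{2}\right) \left(-648\right) = -1944 + 648 \sqrt{2}$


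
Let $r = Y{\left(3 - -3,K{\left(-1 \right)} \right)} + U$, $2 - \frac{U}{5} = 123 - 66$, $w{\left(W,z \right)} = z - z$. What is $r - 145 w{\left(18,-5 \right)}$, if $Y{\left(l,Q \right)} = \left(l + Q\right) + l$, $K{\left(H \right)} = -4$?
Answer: $-267$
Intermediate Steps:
$w{\left(W,z \right)} = 0$
$Y{\left(l,Q \right)} = Q + 2 l$ ($Y{\left(l,Q \right)} = \left(Q + l\right) + l = Q + 2 l$)
$U = -275$ ($U = 10 - 5 \left(123 - 66\right) = 10 - 285 = -275$)
$r = -267$ ($r = \left(-4 + 2 \left(3 - -3\right)\right) - 275 = \left(-4 + 2 \left(3 + 3\right)\right) - 275 = \left(-4 + 2 \cdot 6\right) - 275 = \left(-4 + 12\right) - 275 = 8 - 275 = -267$)
$r - 145 w{\left(18,-5 \right)} = -267 - 0 = -267 + 0 = -267$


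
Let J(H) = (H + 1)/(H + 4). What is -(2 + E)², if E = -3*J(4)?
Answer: -1/64 ≈ -0.015625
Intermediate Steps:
J(H) = (1 + H)/(4 + H)
E = -15/8 (E = -3*(1 + 4)/(4 + 4) = -3*5/8 = -15/8 ≈ -1.8750)
-(2 + E)² = -(2 - 15/8)² = -(⅛)² = -1*1/64 = -1/64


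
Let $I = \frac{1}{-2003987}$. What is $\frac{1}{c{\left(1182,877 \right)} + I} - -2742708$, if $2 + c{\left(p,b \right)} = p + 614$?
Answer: $\frac{9860454010433303}{3595152677} \approx 2.7427 \cdot 10^{6}$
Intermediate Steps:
$I = - \frac{1}{2003987} \approx -4.9901 \cdot 10^{-7}$
$c{\left(p,b \right)} = 612 + p$ ($c{\left(p,b \right)} = -2 + \left(p + 614\right) = -2 + \left(614 + p\right) = 612 + p$)
$\frac{1}{c{\left(1182,877 \right)} + I} - -2742708 = \frac{1}{\left(612 + 1182\right) - \frac{1}{2003987}} - -2742708 = \frac{1}{1794 - \frac{1}{2003987}} + 2742708 = \frac{1}{\frac{3595152677}{2003987}} + 2742708 = \frac{2003987}{3595152677} + 2742708 = \frac{9860454010433303}{3595152677}$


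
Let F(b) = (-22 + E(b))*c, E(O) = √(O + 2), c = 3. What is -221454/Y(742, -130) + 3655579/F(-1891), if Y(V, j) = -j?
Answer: -6015743483/462735 - 3655579*I*√1889/7119 ≈ -13000.0 - 22318.0*I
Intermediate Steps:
E(O) = √(2 + O)
F(b) = -66 + 3*√(2 + b) (F(b) = (-22 + √(2 + b))*3 = -66 + 3*√(2 + b))
-221454/Y(742, -130) + 3655579/F(-1891) = -221454/((-1*(-130))) + 3655579/(-66 + 3*√(2 - 1891)) = -221454/130 + 3655579/(-66 + 3*√(-1889)) = -221454*1/130 + 3655579/(-66 + 3*(I*√1889)) = -110727/65 + 3655579/(-66 + 3*I*√1889)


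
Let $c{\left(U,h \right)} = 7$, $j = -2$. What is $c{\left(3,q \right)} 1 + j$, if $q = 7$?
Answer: $5$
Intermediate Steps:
$c{\left(3,q \right)} 1 + j = 7 \cdot 1 - 2 = 7 - 2 = 5$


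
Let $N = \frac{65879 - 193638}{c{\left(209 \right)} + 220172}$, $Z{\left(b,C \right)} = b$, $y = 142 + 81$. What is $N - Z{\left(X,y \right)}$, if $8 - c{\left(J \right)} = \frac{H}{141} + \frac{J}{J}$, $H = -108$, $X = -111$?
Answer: $\frac{1142673166}{10348449} \approx 110.42$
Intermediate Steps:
$y = 223$
$c{\left(J \right)} = \frac{365}{47}$ ($c{\left(J \right)} = 8 - \left(- \frac{108}{141} + \frac{J}{J}\right) = 8 - \left(\left(-108\right) \frac{1}{141} + 1\right) = 8 - \left(- \frac{36}{47} + 1\right) = 8 - \frac{11}{47} = \frac{365}{47}$)
$N = - \frac{6004673}{10348449}$ ($N = \frac{65879 - 193638}{\frac{365}{47} + 220172} = - \frac{127759}{\frac{10348449}{47}} = \left(-127759\right) \frac{47}{10348449} = - \frac{6004673}{10348449} \approx -0.58025$)
$N - Z{\left(X,y \right)} = - \frac{6004673}{10348449} - -111 = - \frac{6004673}{10348449} + 111 = \frac{1142673166}{10348449}$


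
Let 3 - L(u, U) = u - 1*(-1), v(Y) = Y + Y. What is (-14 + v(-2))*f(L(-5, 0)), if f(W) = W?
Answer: -126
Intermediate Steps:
v(Y) = 2*Y
L(u, U) = 2 - u (L(u, U) = 3 - (u - 1*(-1)) = 3 - (u + 1) = 3 - (1 + u) = 3 + (-1 - u) = 2 - u)
(-14 + v(-2))*f(L(-5, 0)) = (-14 + 2*(-2))*(2 - 1*(-5)) = (-14 - 4)*(2 + 5) = -18*7 = -126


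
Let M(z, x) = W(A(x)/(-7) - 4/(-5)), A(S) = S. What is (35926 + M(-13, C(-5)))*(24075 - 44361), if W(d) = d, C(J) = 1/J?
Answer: -3644058222/5 ≈ -7.2881e+8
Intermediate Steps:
M(z, x) = ⅘ - x/7 (M(z, x) = x/(-7) - 4/(-5) = x*(-⅐) - 4*(-⅕) = -x/7 + ⅘ = ⅘ - x/7)
(35926 + M(-13, C(-5)))*(24075 - 44361) = (35926 + (⅘ - ⅐/(-5)))*(24075 - 44361) = (35926 + (⅘ - ⅐*(-⅕)))*(-20286) = (35926 + (⅘ + 1/35))*(-20286) = (35926 + 29/35)*(-20286) = (1257439/35)*(-20286) = -3644058222/5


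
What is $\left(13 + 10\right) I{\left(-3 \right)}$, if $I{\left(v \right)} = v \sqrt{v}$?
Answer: $- 69 i \sqrt{3} \approx - 119.51 i$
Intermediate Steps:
$I{\left(v \right)} = v^{\frac{3}{2}}$
$\left(13 + 10\right) I{\left(-3 \right)} = \left(13 + 10\right) \left(-3\right)^{\frac{3}{2}} = 23 \left(- 3 i \sqrt{3}\right) = - 69 i \sqrt{3}$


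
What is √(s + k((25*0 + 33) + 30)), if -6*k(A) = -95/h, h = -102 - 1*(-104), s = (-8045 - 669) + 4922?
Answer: I*√136227/6 ≈ 61.515*I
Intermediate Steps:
s = -3792 (s = -8714 + 4922 = -3792)
h = 2 (h = -102 + 104 = 2)
k(A) = 95/12 (k(A) = -(-95)/(6*2) = -⅙*(-95/2) = 95/12)
√(s + k((25*0 + 33) + 30)) = √(-3792 + 95/12) = √(-45409/12) = I*√136227/6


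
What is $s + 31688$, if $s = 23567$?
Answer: $55255$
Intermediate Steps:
$s + 31688 = 23567 + 31688 = 55255$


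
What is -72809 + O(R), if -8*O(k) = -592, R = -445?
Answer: -72735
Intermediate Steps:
O(k) = 74 (O(k) = -⅛*(-592) = 74)
-72809 + O(R) = -72809 + 74 = -72735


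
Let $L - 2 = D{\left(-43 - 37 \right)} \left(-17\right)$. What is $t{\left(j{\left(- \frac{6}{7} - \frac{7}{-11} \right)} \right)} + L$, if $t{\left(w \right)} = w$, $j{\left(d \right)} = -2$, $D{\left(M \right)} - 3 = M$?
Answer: $1309$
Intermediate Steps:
$D{\left(M \right)} = 3 + M$
$L = 1311$ ($L = 2 + \left(3 - 80\right) \left(-17\right) = 2 - -1309 = 2 + 1309 = 1311$)
$t{\left(j{\left(- \frac{6}{7} - \frac{7}{-11} \right)} \right)} + L = -2 + 1311 = 1309$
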